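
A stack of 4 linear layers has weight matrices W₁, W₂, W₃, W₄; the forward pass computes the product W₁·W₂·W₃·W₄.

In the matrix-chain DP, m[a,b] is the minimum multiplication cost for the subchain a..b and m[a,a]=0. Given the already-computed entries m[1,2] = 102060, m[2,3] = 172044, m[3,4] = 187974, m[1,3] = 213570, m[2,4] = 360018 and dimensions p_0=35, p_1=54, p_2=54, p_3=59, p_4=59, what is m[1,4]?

m[1,4] = min over k∈[1,3] of m[1,k]+m[k+1,4]+p_{0}·p_k·p_{4}.
k=1: 0 + 360018 + 35·54·59 = 471528; k=2: 102060 + 187974 + 35·54·59 = 401544; k=3: 213570 + 0 + 35·59·59 = 335405.
Minimum: 335405 at k=3.

335405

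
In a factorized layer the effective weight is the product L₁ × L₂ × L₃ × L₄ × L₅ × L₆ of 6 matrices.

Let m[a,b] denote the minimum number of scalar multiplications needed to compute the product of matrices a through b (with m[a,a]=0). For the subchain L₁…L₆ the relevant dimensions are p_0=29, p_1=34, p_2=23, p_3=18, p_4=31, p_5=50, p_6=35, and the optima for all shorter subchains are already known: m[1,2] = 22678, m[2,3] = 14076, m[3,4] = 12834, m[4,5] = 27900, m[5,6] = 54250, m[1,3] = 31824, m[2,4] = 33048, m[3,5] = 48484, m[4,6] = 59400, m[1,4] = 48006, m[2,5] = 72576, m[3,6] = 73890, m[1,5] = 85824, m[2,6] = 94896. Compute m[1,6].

109494

m[1,6] = min over k∈[1,5] of m[1,k]+m[k+1,6]+p_{0}·p_k·p_{6}.
k=1: 0 + 94896 + 29·34·35 = 129406; k=2: 22678 + 73890 + 29·23·35 = 119913; k=3: 31824 + 59400 + 29·18·35 = 109494; k=4: 48006 + 54250 + 29·31·35 = 133721; k=5: 85824 + 0 + 29·50·35 = 136574.
Minimum: 109494 at k=3.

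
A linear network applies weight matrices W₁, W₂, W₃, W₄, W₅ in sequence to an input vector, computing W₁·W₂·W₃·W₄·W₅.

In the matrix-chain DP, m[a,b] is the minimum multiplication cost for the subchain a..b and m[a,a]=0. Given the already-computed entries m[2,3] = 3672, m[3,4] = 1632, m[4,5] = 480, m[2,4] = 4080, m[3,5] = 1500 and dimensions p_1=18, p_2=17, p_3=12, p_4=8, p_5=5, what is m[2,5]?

3030

m[2,5] = min over k∈[2,4] of m[2,k]+m[k+1,5]+p_{1}·p_k·p_{5}.
k=2: 0 + 1500 + 18·17·5 = 3030; k=3: 3672 + 480 + 18·12·5 = 5232; k=4: 4080 + 0 + 18·8·5 = 4800.
Minimum: 3030 at k=2.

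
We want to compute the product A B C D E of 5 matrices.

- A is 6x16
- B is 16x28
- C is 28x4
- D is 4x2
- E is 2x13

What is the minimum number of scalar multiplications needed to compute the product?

Adjacent pairs: AB = 6·16·28 = 2688; BC = 16·28·4 = 1792; CD = 28·4·2 = 224; DE = 4·2·13 = 104.
Length 3: A..C: k=1: 0+1792+6·16·4=2176; k=2: 2688+0+6·28·4=3360 → min 2176 | B..D: k=2: 0+224+16·28·2=1120; k=3: 1792+0+16·4·2=1920 → min 1120 | C..E: k=3: 0+104+28·4·13=1560; k=4: 224+0+28·2·13=952 → min 952.
Length 4: A..D: k=1: 0+1120+6·16·2=1312; k=2: 2688+224+6·28·2=3248; k=3: 2176+0+6·4·2=2224 → min 1312 | B..E: k=2: 0+952+16·28·13=6776; k=3: 1792+104+16·4·13=2728; k=4: 1120+0+16·2·13=1536 → min 1536.
Length 5: A..E: k=1: 0+1536+6·16·13=2784; k=2: 2688+952+6·28·13=5824; k=3: 2176+104+6·4·13=2592; k=4: 1312+0+6·2·13=1468 → min 1468.
Optimal order: ((A (B (C D))) E) with cost 1468.

1468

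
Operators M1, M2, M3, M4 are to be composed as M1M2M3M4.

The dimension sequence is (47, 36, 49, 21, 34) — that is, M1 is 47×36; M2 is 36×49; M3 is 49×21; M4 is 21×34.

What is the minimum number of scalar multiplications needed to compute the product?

106134

Adjacent pairs: M1M2 = 47·36·49 = 82908; M2M3 = 36·49·21 = 37044; M3M4 = 49·21·34 = 34986.
Length 3: M1..M3: k=1: 0+37044+47·36·21=72576; k=2: 82908+0+47·49·21=131271 → min 72576 | M2..M4: k=2: 0+34986+36·49·34=94962; k=3: 37044+0+36·21·34=62748 → min 62748.
Length 4: M1..M4: k=1: 0+62748+47·36·34=120276; k=2: 82908+34986+47·49·34=196196; k=3: 72576+0+47·21·34=106134 → min 106134.
Optimal order: ((M1(M2M3))M4) with cost 106134.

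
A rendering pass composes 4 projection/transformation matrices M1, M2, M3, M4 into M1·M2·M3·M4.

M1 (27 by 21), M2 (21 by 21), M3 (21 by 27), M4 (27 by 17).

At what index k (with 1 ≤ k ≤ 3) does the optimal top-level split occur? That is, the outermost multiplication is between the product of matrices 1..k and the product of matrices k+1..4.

Adjacent pairs: M1M2 = 27·21·21 = 11907; M2M3 = 21·21·27 = 11907; M3M4 = 21·27·17 = 9639.
Length 3: M1..M3: k=1: 0+11907+27·21·27=27216; k=2: 11907+0+27·21·27=27216 → min 27216 | M2..M4: k=2: 0+9639+21·21·17=17136; k=3: 11907+0+21·27·17=21546 → min 17136.
Top-level splits: k=1: (M1..M1)·(M2..M4) → 0+17136+27·21·17 = 26775; k=2: (M1..M2)·(M3..M4) → 11907+9639+27·21·17 = 31185; k=3: (M1..M3)·(M4..M4) → 27216+0+27·27·17 = 39609.
Best split is after M1, i.e. k = 1.

1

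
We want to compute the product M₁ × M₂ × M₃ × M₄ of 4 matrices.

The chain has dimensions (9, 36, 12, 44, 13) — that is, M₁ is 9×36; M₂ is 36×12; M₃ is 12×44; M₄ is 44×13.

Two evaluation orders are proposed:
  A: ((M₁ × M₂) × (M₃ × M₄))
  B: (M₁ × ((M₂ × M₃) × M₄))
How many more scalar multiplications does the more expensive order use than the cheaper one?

31656

Order A = ((M₁ × M₂) × (M₃ × M₄)): (M₁ × M₂): 9×36 by 36×12 → 9×12, cost 9·36·12 = 3888; (M₃ × M₄): 12×44 by 44×13 → 12×13, cost 12·44·13 = 6864; ((M₁ × M₂) × (M₃ × M₄)): 9×12 by 12×13 → 9×13, cost 9·12·13 = 1404; cumulative 12156. Total 12156.
Order B = (M₁ × ((M₂ × M₃) × M₄)): (M₂ × M₃): 36×12 by 12×44 → 36×44, cost 36·12·44 = 19008; ((M₂ × M₃) × M₄): 36×44 by 44×13 → 36×13, cost 36·44·13 = 20592; cumulative 39600; (M₁ × ((M₂ × M₃) × M₄)): 9×36 by 36×13 → 9×13, cost 9·36·13 = 4212; cumulative 43812. Total 43812.
Difference: |12156 − 43812| = 31656.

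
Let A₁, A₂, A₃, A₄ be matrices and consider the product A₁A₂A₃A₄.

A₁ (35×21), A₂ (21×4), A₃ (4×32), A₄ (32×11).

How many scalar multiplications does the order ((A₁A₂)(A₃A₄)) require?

5888

(A₁A₂): 35×21 by 21×4 → 35×4, cost 35·21·4 = 2940
(A₃A₄): 4×32 by 32×11 → 4×11, cost 4·32·11 = 1408
((A₁A₂)(A₃A₄)): 35×4 by 4×11 → 35×11, cost 35·4·11 = 1540; cumulative 5888
Total: 5888 scalar multiplications.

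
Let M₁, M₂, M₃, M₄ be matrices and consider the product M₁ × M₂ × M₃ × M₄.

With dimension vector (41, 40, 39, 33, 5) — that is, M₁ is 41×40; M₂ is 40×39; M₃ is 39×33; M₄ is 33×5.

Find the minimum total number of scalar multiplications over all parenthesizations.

Adjacent pairs: M₁M₂ = 41·40·39 = 63960; M₂M₃ = 40·39·33 = 51480; M₃M₄ = 39·33·5 = 6435.
Length 3: M₁..M₃: k=1: 0+51480+41·40·33=105600; k=2: 63960+0+41·39·33=116727 → min 105600 | M₂..M₄: k=2: 0+6435+40·39·5=14235; k=3: 51480+0+40·33·5=58080 → min 14235.
Length 4: M₁..M₄: k=1: 0+14235+41·40·5=22435; k=2: 63960+6435+41·39·5=78390; k=3: 105600+0+41·33·5=112365 → min 22435.
Optimal order: (M₁ × (M₂ × (M₃ × M₄))) with cost 22435.

22435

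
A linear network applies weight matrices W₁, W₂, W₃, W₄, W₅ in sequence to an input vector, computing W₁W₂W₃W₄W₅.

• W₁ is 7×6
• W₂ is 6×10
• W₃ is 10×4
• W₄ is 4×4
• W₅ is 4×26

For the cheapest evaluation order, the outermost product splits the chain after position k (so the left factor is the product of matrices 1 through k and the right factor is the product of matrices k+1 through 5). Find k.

Adjacent pairs: W₁W₂ = 7·6·10 = 420; W₂W₃ = 6·10·4 = 240; W₃W₄ = 10·4·4 = 160; W₄W₅ = 4·4·26 = 416.
Length 3: W₁..W₃: k=1: 0+240+7·6·4=408; k=2: 420+0+7·10·4=700 → min 408 | W₂..W₄: k=2: 0+160+6·10·4=400; k=3: 240+0+6·4·4=336 → min 336 | W₃..W₅: k=3: 0+416+10·4·26=1456; k=4: 160+0+10·4·26=1200 → min 1200.
Length 4: W₁..W₄: k=1: 0+336+7·6·4=504; k=2: 420+160+7·10·4=860; k=3: 408+0+7·4·4=520 → min 504 | W₂..W₅: k=2: 0+1200+6·10·26=2760; k=3: 240+416+6·4·26=1280; k=4: 336+0+6·4·26=960 → min 960.
Top-level splits: k=1: (W₁..W₁)·(W₂..W₅) → 0+960+7·6·26 = 2052; k=2: (W₁..W₂)·(W₃..W₅) → 420+1200+7·10·26 = 3440; k=3: (W₁..W₃)·(W₄..W₅) → 408+416+7·4·26 = 1552; k=4: (W₁..W₄)·(W₅..W₅) → 504+0+7·4·26 = 1232.
Best split is after W₄, i.e. k = 4.

4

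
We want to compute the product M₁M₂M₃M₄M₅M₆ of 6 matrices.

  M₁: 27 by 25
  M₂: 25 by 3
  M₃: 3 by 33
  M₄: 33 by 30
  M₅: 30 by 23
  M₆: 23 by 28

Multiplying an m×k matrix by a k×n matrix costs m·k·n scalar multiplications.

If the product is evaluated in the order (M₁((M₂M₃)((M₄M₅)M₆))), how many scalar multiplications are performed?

88497

(M₂M₃): 25×3 by 3×33 → 25×33, cost 25·3·33 = 2475
(M₄M₅): 33×30 by 30×23 → 33×23, cost 33·30·23 = 22770
((M₄M₅)M₆): 33×23 by 23×28 → 33×28, cost 33·23·28 = 21252; cumulative 44022
((M₂M₃)((M₄M₅)M₆)): 25×33 by 33×28 → 25×28, cost 25·33·28 = 23100; cumulative 69597
(M₁((M₂M₃)((M₄M₅)M₆))): 27×25 by 25×28 → 27×28, cost 27·25·28 = 18900; cumulative 88497
Total: 88497 scalar multiplications.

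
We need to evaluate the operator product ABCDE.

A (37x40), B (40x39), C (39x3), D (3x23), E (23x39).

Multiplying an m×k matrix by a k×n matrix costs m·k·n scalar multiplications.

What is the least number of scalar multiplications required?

Adjacent pairs: AB = 37·40·39 = 57720; BC = 40·39·3 = 4680; CD = 39·3·23 = 2691; DE = 3·23·39 = 2691.
Length 3: A..C: k=1: 0+4680+37·40·3=9120; k=2: 57720+0+37·39·3=62049 → min 9120 | B..D: k=2: 0+2691+40·39·23=38571; k=3: 4680+0+40·3·23=7440 → min 7440 | C..E: k=3: 0+2691+39·3·39=7254; k=4: 2691+0+39·23·39=37674 → min 7254.
Length 4: A..D: k=1: 0+7440+37·40·23=41480; k=2: 57720+2691+37·39·23=93600; k=3: 9120+0+37·3·23=11673 → min 11673 | B..E: k=2: 0+7254+40·39·39=68094; k=3: 4680+2691+40·3·39=12051; k=4: 7440+0+40·23·39=43320 → min 12051.
Length 5: A..E: k=1: 0+12051+37·40·39=69771; k=2: 57720+7254+37·39·39=121251; k=3: 9120+2691+37·3·39=16140; k=4: 11673+0+37·23·39=44862 → min 16140.
Optimal order: ((A(BC))(DE)) with cost 16140.

16140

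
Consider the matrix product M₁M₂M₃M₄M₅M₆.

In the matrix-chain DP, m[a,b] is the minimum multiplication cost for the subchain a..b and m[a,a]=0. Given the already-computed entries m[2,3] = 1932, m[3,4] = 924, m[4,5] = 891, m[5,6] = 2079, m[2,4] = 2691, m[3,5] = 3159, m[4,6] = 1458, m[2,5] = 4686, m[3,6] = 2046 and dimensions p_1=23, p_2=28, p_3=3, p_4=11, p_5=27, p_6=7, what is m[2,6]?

3873

m[2,6] = min over k∈[2,5] of m[2,k]+m[k+1,6]+p_{1}·p_k·p_{6}.
k=2: 0 + 2046 + 23·28·7 = 6554; k=3: 1932 + 1458 + 23·3·7 = 3873; k=4: 2691 + 2079 + 23·11·7 = 6541; k=5: 4686 + 0 + 23·27·7 = 9033.
Minimum: 3873 at k=3.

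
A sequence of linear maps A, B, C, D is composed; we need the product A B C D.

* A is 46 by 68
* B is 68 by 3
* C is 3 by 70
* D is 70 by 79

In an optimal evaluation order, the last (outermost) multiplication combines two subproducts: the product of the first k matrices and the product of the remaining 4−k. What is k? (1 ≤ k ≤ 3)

Adjacent pairs: AB = 46·68·3 = 9384; BC = 68·3·70 = 14280; CD = 3·70·79 = 16590.
Length 3: A..C: k=1: 0+14280+46·68·70=233240; k=2: 9384+0+46·3·70=19044 → min 19044 | B..D: k=2: 0+16590+68·3·79=32706; k=3: 14280+0+68·70·79=390320 → min 32706.
Top-level splits: k=1: (A..A)·(B..D) → 0+32706+46·68·79 = 279818; k=2: (A..B)·(C..D) → 9384+16590+46·3·79 = 36876; k=3: (A..C)·(D..D) → 19044+0+46·70·79 = 273424.
Best split is after B, i.e. k = 2.

2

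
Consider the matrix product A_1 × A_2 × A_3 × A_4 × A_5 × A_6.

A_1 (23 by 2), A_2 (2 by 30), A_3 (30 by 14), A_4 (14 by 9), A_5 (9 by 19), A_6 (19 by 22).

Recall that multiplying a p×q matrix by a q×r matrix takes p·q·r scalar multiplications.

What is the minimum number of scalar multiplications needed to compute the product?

Adjacent pairs: A_1A_2 = 23·2·30 = 1380; A_2A_3 = 2·30·14 = 840; A_3A_4 = 30·14·9 = 3780; A_4A_5 = 14·9·19 = 2394; A_5A_6 = 9·19·22 = 3762.
Length 3: A_1..A_3: k=1: 0+840+23·2·14=1484; k=2: 1380+0+23·30·14=11040 → min 1484 | A_2..A_4: k=2: 0+3780+2·30·9=4320; k=3: 840+0+2·14·9=1092 → min 1092 | A_3..A_5: k=3: 0+2394+30·14·19=10374; k=4: 3780+0+30·9·19=8910 → min 8910 | A_4..A_6: k=4: 0+3762+14·9·22=6534; k=5: 2394+0+14·19·22=8246 → min 6534.
Length 4: A_1..A_4: k=1: 0+1092+23·2·9=1506; k=2: 1380+3780+23·30·9=11370; k=3: 1484+0+23·14·9=4382 → min 1506 | A_2..A_5: k=2: 0+8910+2·30·19=10050; k=3: 840+2394+2·14·19=3766; k=4: 1092+0+2·9·19=1434 → min 1434 | A_3..A_6: k=3: 0+6534+30·14·22=15774; k=4: 3780+3762+30·9·22=13482; k=5: 8910+0+30·19·22=21450 → min 13482.
Length 5: A_1..A_5: k=1: 0+1434+23·2·19=2308; k=2: 1380+8910+23·30·19=23400; k=3: 1484+2394+23·14·19=9996; k=4: 1506+0+23·9·19=5439 → min 2308 | A_2..A_6: k=2: 0+13482+2·30·22=14802; k=3: 840+6534+2·14·22=7990; k=4: 1092+3762+2·9·22=5250; k=5: 1434+0+2·19·22=2270 → min 2270.
Length 6: A_1..A_6: k=1: 0+2270+23·2·22=3282; k=2: 1380+13482+23·30·22=30042; k=3: 1484+6534+23·14·22=15102; k=4: 1506+3762+23·9·22=9822; k=5: 2308+0+23·19·22=11922 → min 3282.
Optimal order: (A_1 × ((((A_2 × A_3) × A_4) × A_5) × A_6)) with cost 3282.

3282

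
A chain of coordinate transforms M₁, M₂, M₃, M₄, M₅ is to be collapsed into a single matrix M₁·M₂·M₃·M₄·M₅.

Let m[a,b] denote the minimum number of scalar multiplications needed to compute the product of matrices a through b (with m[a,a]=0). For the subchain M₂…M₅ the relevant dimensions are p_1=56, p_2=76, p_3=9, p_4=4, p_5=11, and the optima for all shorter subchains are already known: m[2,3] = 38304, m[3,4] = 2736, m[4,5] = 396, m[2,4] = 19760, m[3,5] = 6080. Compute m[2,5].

22224

m[2,5] = min over k∈[2,4] of m[2,k]+m[k+1,5]+p_{1}·p_k·p_{5}.
k=2: 0 + 6080 + 56·76·11 = 52896; k=3: 38304 + 396 + 56·9·11 = 44244; k=4: 19760 + 0 + 56·4·11 = 22224.
Minimum: 22224 at k=4.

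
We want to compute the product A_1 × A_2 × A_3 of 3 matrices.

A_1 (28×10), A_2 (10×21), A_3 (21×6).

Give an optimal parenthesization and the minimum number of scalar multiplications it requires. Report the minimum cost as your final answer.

2940

(A_1 × (A_2 × A_3)): cost 2940.
((A_1 × A_2) × A_3): cost 9408.
Optimal: (A_1 × (A_2 × A_3)) with cost 2940.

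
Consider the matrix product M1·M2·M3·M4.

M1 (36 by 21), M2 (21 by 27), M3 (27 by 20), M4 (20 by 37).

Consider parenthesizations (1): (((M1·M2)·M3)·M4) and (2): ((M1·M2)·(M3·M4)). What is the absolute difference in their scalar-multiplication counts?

9864

Order (1) = (((M1·M2)·M3)·M4): (M1·M2): 36×21 by 21×27 → 36×27, cost 36·21·27 = 20412; ((M1·M2)·M3): 36×27 by 27×20 → 36×20, cost 36·27·20 = 19440; cumulative 39852; (((M1·M2)·M3)·M4): 36×20 by 20×37 → 36×37, cost 36·20·37 = 26640; cumulative 66492. Total 66492.
Order (2) = ((M1·M2)·(M3·M4)): (M1·M2): 36×21 by 21×27 → 36×27, cost 36·21·27 = 20412; (M3·M4): 27×20 by 20×37 → 27×37, cost 27·20·37 = 19980; ((M1·M2)·(M3·M4)): 36×27 by 27×37 → 36×37, cost 36·27·37 = 35964; cumulative 76356. Total 76356.
Difference: |66492 − 76356| = 9864.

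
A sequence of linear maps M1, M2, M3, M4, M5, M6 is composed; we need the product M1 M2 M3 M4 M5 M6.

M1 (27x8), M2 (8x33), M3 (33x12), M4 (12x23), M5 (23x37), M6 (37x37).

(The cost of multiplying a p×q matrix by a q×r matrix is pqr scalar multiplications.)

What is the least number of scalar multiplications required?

Adjacent pairs: M1M2 = 27·8·33 = 7128; M2M3 = 8·33·12 = 3168; M3M4 = 33·12·23 = 9108; M4M5 = 12·23·37 = 10212; M5M6 = 23·37·37 = 31487.
Length 3: M1..M3: k=1: 0+3168+27·8·12=5760; k=2: 7128+0+27·33·12=17820 → min 5760 | M2..M4: k=2: 0+9108+8·33·23=15180; k=3: 3168+0+8·12·23=5376 → min 5376 | M3..M5: k=3: 0+10212+33·12·37=24864; k=4: 9108+0+33·23·37=37191 → min 24864 | M4..M6: k=4: 0+31487+12·23·37=41699; k=5: 10212+0+12·37·37=26640 → min 26640.
Length 4: M1..M4: k=1: 0+5376+27·8·23=10344; k=2: 7128+9108+27·33·23=36729; k=3: 5760+0+27·12·23=13212 → min 10344 | M2..M5: k=2: 0+24864+8·33·37=34632; k=3: 3168+10212+8·12·37=16932; k=4: 5376+0+8·23·37=12184 → min 12184 | M3..M6: k=3: 0+26640+33·12·37=41292; k=4: 9108+31487+33·23·37=68678; k=5: 24864+0+33·37·37=70041 → min 41292.
Length 5: M1..M5: k=1: 0+12184+27·8·37=20176; k=2: 7128+24864+27·33·37=64959; k=3: 5760+10212+27·12·37=27960; k=4: 10344+0+27·23·37=33321 → min 20176 | M2..M6: k=2: 0+41292+8·33·37=51060; k=3: 3168+26640+8·12·37=33360; k=4: 5376+31487+8·23·37=43671; k=5: 12184+0+8·37·37=23136 → min 23136.
Length 6: M1..M6: k=1: 0+23136+27·8·37=31128; k=2: 7128+41292+27·33·37=81387; k=3: 5760+26640+27·12·37=44388; k=4: 10344+31487+27·23·37=64808; k=5: 20176+0+27·37·37=57139 → min 31128.
Optimal order: (M1 ((((M2 M3) M4) M5) M6)) with cost 31128.

31128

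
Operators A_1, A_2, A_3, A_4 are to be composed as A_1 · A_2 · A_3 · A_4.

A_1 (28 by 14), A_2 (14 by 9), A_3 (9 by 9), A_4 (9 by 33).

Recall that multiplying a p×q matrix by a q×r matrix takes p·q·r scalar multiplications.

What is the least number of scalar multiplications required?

12978

Adjacent pairs: A_1A_2 = 28·14·9 = 3528; A_2A_3 = 14·9·9 = 1134; A_3A_4 = 9·9·33 = 2673.
Length 3: A_1..A_3: k=1: 0+1134+28·14·9=4662; k=2: 3528+0+28·9·9=5796 → min 4662 | A_2..A_4: k=2: 0+2673+14·9·33=6831; k=3: 1134+0+14·9·33=5292 → min 5292.
Length 4: A_1..A_4: k=1: 0+5292+28·14·33=18228; k=2: 3528+2673+28·9·33=14517; k=3: 4662+0+28·9·33=12978 → min 12978.
Optimal order: ((A_1 · (A_2 · A_3)) · A_4) with cost 12978.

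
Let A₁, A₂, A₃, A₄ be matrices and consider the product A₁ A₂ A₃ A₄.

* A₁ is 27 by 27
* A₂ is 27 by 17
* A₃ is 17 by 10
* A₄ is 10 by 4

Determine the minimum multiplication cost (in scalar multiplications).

5432

Adjacent pairs: A₁A₂ = 27·27·17 = 12393; A₂A₃ = 27·17·10 = 4590; A₃A₄ = 17·10·4 = 680.
Length 3: A₁..A₃: k=1: 0+4590+27·27·10=11880; k=2: 12393+0+27·17·10=16983 → min 11880 | A₂..A₄: k=2: 0+680+27·17·4=2516; k=3: 4590+0+27·10·4=5670 → min 2516.
Length 4: A₁..A₄: k=1: 0+2516+27·27·4=5432; k=2: 12393+680+27·17·4=14909; k=3: 11880+0+27·10·4=12960 → min 5432.
Optimal order: (A₁ (A₂ (A₃ A₄))) with cost 5432.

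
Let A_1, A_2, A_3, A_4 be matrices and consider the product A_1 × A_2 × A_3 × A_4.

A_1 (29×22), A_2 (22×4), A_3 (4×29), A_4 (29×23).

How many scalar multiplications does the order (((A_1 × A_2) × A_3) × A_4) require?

(A_1 × A_2): 29×22 by 22×4 → 29×4, cost 29·22·4 = 2552
((A_1 × A_2) × A_3): 29×4 by 4×29 → 29×29, cost 29·4·29 = 3364; cumulative 5916
(((A_1 × A_2) × A_3) × A_4): 29×29 by 29×23 → 29×23, cost 29·29·23 = 19343; cumulative 25259
Total: 25259 scalar multiplications.

25259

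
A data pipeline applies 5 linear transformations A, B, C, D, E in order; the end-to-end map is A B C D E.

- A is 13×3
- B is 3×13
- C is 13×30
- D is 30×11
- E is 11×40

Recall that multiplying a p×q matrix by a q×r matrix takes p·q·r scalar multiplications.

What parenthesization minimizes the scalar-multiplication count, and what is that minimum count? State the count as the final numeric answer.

5040

Adjacent pairs: AB = 13·3·13 = 507; BC = 3·13·30 = 1170; CD = 13·30·11 = 4290; DE = 30·11·40 = 13200.
Length 3: A..C: k=1: 0+1170+13·3·30=2340; k=2: 507+0+13·13·30=5577 → min 2340 | B..D: k=2: 0+4290+3·13·11=4719; k=3: 1170+0+3·30·11=2160 → min 2160 | C..E: k=3: 0+13200+13·30·40=28800; k=4: 4290+0+13·11·40=10010 → min 10010.
Length 4: A..D: k=1: 0+2160+13·3·11=2589; k=2: 507+4290+13·13·11=6656; k=3: 2340+0+13·30·11=6630 → min 2589 | B..E: k=2: 0+10010+3·13·40=11570; k=3: 1170+13200+3·30·40=17970; k=4: 2160+0+3·11·40=3480 → min 3480.
Length 5: A..E: k=1: 0+3480+13·3·40=5040; k=2: 507+10010+13·13·40=17277; k=3: 2340+13200+13·30·40=31140; k=4: 2589+0+13·11·40=8309 → min 5040.
Optimal parenthesization: (A (((B C) D) E)) with cost 5040.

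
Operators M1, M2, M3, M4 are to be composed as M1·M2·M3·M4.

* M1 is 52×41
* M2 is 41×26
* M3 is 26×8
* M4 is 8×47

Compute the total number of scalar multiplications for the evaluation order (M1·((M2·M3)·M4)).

(M2·M3): 41×26 by 26×8 → 41×8, cost 41·26·8 = 8528
((M2·M3)·M4): 41×8 by 8×47 → 41×47, cost 41·8·47 = 15416; cumulative 23944
(M1·((M2·M3)·M4)): 52×41 by 41×47 → 52×47, cost 52·41·47 = 100204; cumulative 124148
Total: 124148 scalar multiplications.

124148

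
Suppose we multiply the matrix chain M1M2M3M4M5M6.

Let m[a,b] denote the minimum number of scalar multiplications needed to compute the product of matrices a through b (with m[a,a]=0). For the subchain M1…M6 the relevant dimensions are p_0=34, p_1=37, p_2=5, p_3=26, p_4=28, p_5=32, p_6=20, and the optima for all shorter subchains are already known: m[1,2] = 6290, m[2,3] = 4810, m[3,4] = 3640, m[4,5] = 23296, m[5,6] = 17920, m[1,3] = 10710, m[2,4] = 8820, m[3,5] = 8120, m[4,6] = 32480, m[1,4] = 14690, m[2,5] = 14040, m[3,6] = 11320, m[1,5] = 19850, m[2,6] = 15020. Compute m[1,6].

m[1,6] = min over k∈[1,5] of m[1,k]+m[k+1,6]+p_{0}·p_k·p_{6}.
k=1: 0 + 15020 + 34·37·20 = 40180; k=2: 6290 + 11320 + 34·5·20 = 21010; k=3: 10710 + 32480 + 34·26·20 = 60870; k=4: 14690 + 17920 + 34·28·20 = 51650; k=5: 19850 + 0 + 34·32·20 = 41610.
Minimum: 21010 at k=2.

21010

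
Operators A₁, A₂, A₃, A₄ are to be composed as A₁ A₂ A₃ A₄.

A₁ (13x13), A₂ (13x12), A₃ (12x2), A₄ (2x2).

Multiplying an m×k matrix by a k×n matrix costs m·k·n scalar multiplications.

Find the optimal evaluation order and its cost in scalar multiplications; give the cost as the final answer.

Adjacent pairs: A₁A₂ = 13·13·12 = 2028; A₂A₃ = 13·12·2 = 312; A₃A₄ = 12·2·2 = 48.
Length 3: A₁..A₃: k=1: 0+312+13·13·2=650; k=2: 2028+0+13·12·2=2340 → min 650 | A₂..A₄: k=2: 0+48+13·12·2=360; k=3: 312+0+13·2·2=364 → min 360.
Length 4: A₁..A₄: k=1: 0+360+13·13·2=698; k=2: 2028+48+13·12·2=2388; k=3: 650+0+13·2·2=702 → min 698.
Optimal parenthesization: (A₁ (A₂ (A₃ A₄))) with cost 698.

698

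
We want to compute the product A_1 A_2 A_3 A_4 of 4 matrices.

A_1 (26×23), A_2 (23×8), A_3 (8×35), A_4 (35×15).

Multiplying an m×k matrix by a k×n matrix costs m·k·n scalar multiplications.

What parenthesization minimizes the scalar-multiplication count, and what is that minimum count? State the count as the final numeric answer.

12104

Adjacent pairs: A_1A_2 = 26·23·8 = 4784; A_2A_3 = 23·8·35 = 6440; A_3A_4 = 8·35·15 = 4200.
Length 3: A_1..A_3: k=1: 0+6440+26·23·35=27370; k=2: 4784+0+26·8·35=12064 → min 12064 | A_2..A_4: k=2: 0+4200+23·8·15=6960; k=3: 6440+0+23·35·15=18515 → min 6960.
Length 4: A_1..A_4: k=1: 0+6960+26·23·15=15930; k=2: 4784+4200+26·8·15=12104; k=3: 12064+0+26·35·15=25714 → min 12104.
Optimal parenthesization: ((A_1 A_2) (A_3 A_4)) with cost 12104.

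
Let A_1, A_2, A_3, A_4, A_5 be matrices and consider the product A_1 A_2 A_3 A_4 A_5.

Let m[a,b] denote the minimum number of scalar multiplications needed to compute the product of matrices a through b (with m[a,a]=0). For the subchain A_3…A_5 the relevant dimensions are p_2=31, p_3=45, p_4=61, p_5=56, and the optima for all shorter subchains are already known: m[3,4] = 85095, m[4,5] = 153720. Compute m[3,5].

190991

m[3,5] = min over k∈[3,4] of m[3,k]+m[k+1,5]+p_{2}·p_k·p_{5}.
k=3: 0 + 153720 + 31·45·56 = 231840; k=4: 85095 + 0 + 31·61·56 = 190991.
Minimum: 190991 at k=4.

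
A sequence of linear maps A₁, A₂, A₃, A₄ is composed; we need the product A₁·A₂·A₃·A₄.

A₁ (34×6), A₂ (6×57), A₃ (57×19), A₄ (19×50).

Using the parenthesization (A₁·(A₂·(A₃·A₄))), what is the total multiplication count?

(A₃·A₄): 57×19 by 19×50 → 57×50, cost 57·19·50 = 54150
(A₂·(A₃·A₄)): 6×57 by 57×50 → 6×50, cost 6·57·50 = 17100; cumulative 71250
(A₁·(A₂·(A₃·A₄))): 34×6 by 6×50 → 34×50, cost 34·6·50 = 10200; cumulative 81450
Total: 81450 scalar multiplications.

81450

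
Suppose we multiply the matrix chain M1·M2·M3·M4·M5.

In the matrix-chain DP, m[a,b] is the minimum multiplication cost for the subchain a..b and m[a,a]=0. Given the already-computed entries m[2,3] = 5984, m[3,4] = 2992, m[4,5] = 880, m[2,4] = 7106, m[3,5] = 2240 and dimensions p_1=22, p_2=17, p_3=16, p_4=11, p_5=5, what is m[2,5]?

4110

m[2,5] = min over k∈[2,4] of m[2,k]+m[k+1,5]+p_{1}·p_k·p_{5}.
k=2: 0 + 2240 + 22·17·5 = 4110; k=3: 5984 + 880 + 22·16·5 = 8624; k=4: 7106 + 0 + 22·11·5 = 8316.
Minimum: 4110 at k=2.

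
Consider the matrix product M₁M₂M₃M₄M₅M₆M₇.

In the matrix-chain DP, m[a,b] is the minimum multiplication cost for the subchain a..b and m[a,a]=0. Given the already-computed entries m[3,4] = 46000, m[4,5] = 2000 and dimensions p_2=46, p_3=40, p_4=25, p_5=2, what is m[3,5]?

5680

m[3,5] = min over k∈[3,4] of m[3,k]+m[k+1,5]+p_{2}·p_k·p_{5}.
k=3: 0 + 2000 + 46·40·2 = 5680; k=4: 46000 + 0 + 46·25·2 = 48300.
Minimum: 5680 at k=3.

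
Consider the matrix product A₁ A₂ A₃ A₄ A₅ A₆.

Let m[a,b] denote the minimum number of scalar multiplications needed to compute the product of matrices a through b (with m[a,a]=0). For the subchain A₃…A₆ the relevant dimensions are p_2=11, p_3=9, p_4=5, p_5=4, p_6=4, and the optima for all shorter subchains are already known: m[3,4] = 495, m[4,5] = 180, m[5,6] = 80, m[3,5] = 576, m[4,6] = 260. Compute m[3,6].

656

m[3,6] = min over k∈[3,5] of m[3,k]+m[k+1,6]+p_{2}·p_k·p_{6}.
k=3: 0 + 260 + 11·9·4 = 656; k=4: 495 + 80 + 11·5·4 = 795; k=5: 576 + 0 + 11·4·4 = 752.
Minimum: 656 at k=3.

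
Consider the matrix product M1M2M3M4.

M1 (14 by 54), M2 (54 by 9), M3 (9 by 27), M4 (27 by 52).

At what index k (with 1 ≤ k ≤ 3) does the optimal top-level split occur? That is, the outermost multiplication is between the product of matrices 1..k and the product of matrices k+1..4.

2

Adjacent pairs: M1M2 = 14·54·9 = 6804; M2M3 = 54·9·27 = 13122; M3M4 = 9·27·52 = 12636.
Length 3: M1..M3: k=1: 0+13122+14·54·27=33534; k=2: 6804+0+14·9·27=10206 → min 10206 | M2..M4: k=2: 0+12636+54·9·52=37908; k=3: 13122+0+54·27·52=88938 → min 37908.
Top-level splits: k=1: (M1..M1)·(M2..M4) → 0+37908+14·54·52 = 77220; k=2: (M1..M2)·(M3..M4) → 6804+12636+14·9·52 = 25992; k=3: (M1..M3)·(M4..M4) → 10206+0+14·27·52 = 29862.
Best split is after M2, i.e. k = 2.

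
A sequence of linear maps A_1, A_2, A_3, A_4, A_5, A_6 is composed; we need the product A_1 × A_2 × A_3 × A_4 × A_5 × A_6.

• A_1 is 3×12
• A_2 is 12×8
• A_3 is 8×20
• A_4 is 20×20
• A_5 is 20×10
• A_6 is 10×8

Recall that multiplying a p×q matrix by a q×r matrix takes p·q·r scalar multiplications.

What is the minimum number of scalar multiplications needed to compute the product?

Adjacent pairs: A_1A_2 = 3·12·8 = 288; A_2A_3 = 12·8·20 = 1920; A_3A_4 = 8·20·20 = 3200; A_4A_5 = 20·20·10 = 4000; A_5A_6 = 20·10·8 = 1600.
Length 3: A_1..A_3: k=1: 0+1920+3·12·20=2640; k=2: 288+0+3·8·20=768 → min 768 | A_2..A_4: k=2: 0+3200+12·8·20=5120; k=3: 1920+0+12·20·20=6720 → min 5120 | A_3..A_5: k=3: 0+4000+8·20·10=5600; k=4: 3200+0+8·20·10=4800 → min 4800 | A_4..A_6: k=4: 0+1600+20·20·8=4800; k=5: 4000+0+20·10·8=5600 → min 4800.
Length 4: A_1..A_4: k=1: 0+5120+3·12·20=5840; k=2: 288+3200+3·8·20=3968; k=3: 768+0+3·20·20=1968 → min 1968 | A_2..A_5: k=2: 0+4800+12·8·10=5760; k=3: 1920+4000+12·20·10=8320; k=4: 5120+0+12·20·10=7520 → min 5760 | A_3..A_6: k=3: 0+4800+8·20·8=6080; k=4: 3200+1600+8·20·8=6080; k=5: 4800+0+8·10·8=5440 → min 5440.
Length 5: A_1..A_5: k=1: 0+5760+3·12·10=6120; k=2: 288+4800+3·8·10=5328; k=3: 768+4000+3·20·10=5368; k=4: 1968+0+3·20·10=2568 → min 2568 | A_2..A_6: k=2: 0+5440+12·8·8=6208; k=3: 1920+4800+12·20·8=8640; k=4: 5120+1600+12·20·8=8640; k=5: 5760+0+12·10·8=6720 → min 6208.
Length 6: A_1..A_6: k=1: 0+6208+3·12·8=6496; k=2: 288+5440+3·8·8=5920; k=3: 768+4800+3·20·8=6048; k=4: 1968+1600+3·20·8=4048; k=5: 2568+0+3·10·8=2808 → min 2808.
Optimal order: (((((A_1 × A_2) × A_3) × A_4) × A_5) × A_6) with cost 2808.

2808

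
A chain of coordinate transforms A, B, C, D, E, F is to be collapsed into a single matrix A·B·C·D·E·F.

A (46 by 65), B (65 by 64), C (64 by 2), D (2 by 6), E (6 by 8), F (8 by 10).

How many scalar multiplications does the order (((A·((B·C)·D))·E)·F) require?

32928

(B·C): 65×64 by 64×2 → 65×2, cost 65·64·2 = 8320
((B·C)·D): 65×2 by 2×6 → 65×6, cost 65·2·6 = 780; cumulative 9100
(A·((B·C)·D)): 46×65 by 65×6 → 46×6, cost 46·65·6 = 17940; cumulative 27040
((A·((B·C)·D))·E): 46×6 by 6×8 → 46×8, cost 46·6·8 = 2208; cumulative 29248
(((A·((B·C)·D))·E)·F): 46×8 by 8×10 → 46×10, cost 46·8·10 = 3680; cumulative 32928
Total: 32928 scalar multiplications.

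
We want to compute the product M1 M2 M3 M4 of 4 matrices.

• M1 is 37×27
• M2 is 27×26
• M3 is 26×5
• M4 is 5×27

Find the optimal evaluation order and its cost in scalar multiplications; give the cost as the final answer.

Adjacent pairs: M1M2 = 37·27·26 = 25974; M2M3 = 27·26·5 = 3510; M3M4 = 26·5·27 = 3510.
Length 3: M1..M3: k=1: 0+3510+37·27·5=8505; k=2: 25974+0+37·26·5=30784 → min 8505 | M2..M4: k=2: 0+3510+27·26·27=22464; k=3: 3510+0+27·5·27=7155 → min 7155.
Length 4: M1..M4: k=1: 0+7155+37·27·27=34128; k=2: 25974+3510+37·26·27=55458; k=3: 8505+0+37·5·27=13500 → min 13500.
Optimal parenthesization: ((M1 (M2 M3)) M4) with cost 13500.

13500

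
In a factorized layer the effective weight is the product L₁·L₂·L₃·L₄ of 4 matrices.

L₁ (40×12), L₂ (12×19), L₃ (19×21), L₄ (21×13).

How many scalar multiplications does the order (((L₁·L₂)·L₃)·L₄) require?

(L₁·L₂): 40×12 by 12×19 → 40×19, cost 40·12·19 = 9120
((L₁·L₂)·L₃): 40×19 by 19×21 → 40×21, cost 40·19·21 = 15960; cumulative 25080
(((L₁·L₂)·L₃)·L₄): 40×21 by 21×13 → 40×13, cost 40·21·13 = 10920; cumulative 36000
Total: 36000 scalar multiplications.

36000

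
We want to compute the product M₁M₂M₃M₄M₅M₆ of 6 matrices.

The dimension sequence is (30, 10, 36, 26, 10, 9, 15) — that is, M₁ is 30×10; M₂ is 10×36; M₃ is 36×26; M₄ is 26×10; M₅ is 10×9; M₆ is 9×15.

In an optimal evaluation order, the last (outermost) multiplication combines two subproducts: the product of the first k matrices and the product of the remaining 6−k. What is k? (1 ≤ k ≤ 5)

1

Adjacent pairs: M₁M₂ = 30·10·36 = 10800; M₂M₃ = 10·36·26 = 9360; M₃M₄ = 36·26·10 = 9360; M₄M₅ = 26·10·9 = 2340; M₅M₆ = 10·9·15 = 1350.
Length 3: M₁..M₃: k=1: 0+9360+30·10·26=17160; k=2: 10800+0+30·36·26=38880 → min 17160 | M₂..M₄: k=2: 0+9360+10·36·10=12960; k=3: 9360+0+10·26·10=11960 → min 11960 | M₃..M₅: k=3: 0+2340+36·26·9=10764; k=4: 9360+0+36·10·9=12600 → min 10764 | M₄..M₆: k=4: 0+1350+26·10·15=5250; k=5: 2340+0+26·9·15=5850 → min 5250.
Length 4: M₁..M₄: k=1: 0+11960+30·10·10=14960; k=2: 10800+9360+30·36·10=30960; k=3: 17160+0+30·26·10=24960 → min 14960 | M₂..M₅: k=2: 0+10764+10·36·9=14004; k=3: 9360+2340+10·26·9=14040; k=4: 11960+0+10·10·9=12860 → min 12860 | M₃..M₆: k=3: 0+5250+36·26·15=19290; k=4: 9360+1350+36·10·15=16110; k=5: 10764+0+36·9·15=15624 → min 15624.
Length 5: M₁..M₅: k=1: 0+12860+30·10·9=15560; k=2: 10800+10764+30·36·9=31284; k=3: 17160+2340+30·26·9=26520; k=4: 14960+0+30·10·9=17660 → min 15560 | M₂..M₆: k=2: 0+15624+10·36·15=21024; k=3: 9360+5250+10·26·15=18510; k=4: 11960+1350+10·10·15=14810; k=5: 12860+0+10·9·15=14210 → min 14210.
Top-level splits: k=1: (M₁..M₁)·(M₂..M₆) → 0+14210+30·10·15 = 18710; k=2: (M₁..M₂)·(M₃..M₆) → 10800+15624+30·36·15 = 42624; k=3: (M₁..M₃)·(M₄..M₆) → 17160+5250+30·26·15 = 34110; k=4: (M₁..M₄)·(M₅..M₆) → 14960+1350+30·10·15 = 20810; k=5: (M₁..M₅)·(M₆..M₆) → 15560+0+30·9·15 = 19610.
Best split is after M₁, i.e. k = 1.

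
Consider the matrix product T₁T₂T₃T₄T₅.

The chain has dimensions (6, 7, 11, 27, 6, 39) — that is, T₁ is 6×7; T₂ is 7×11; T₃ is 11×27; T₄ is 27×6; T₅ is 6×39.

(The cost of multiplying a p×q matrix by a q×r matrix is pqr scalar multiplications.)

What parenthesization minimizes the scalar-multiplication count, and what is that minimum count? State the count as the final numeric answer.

3900

Adjacent pairs: T₁T₂ = 6·7·11 = 462; T₂T₃ = 7·11·27 = 2079; T₃T₄ = 11·27·6 = 1782; T₄T₅ = 27·6·39 = 6318.
Length 3: T₁..T₃: k=1: 0+2079+6·7·27=3213; k=2: 462+0+6·11·27=2244 → min 2244 | T₂..T₄: k=2: 0+1782+7·11·6=2244; k=3: 2079+0+7·27·6=3213 → min 2244 | T₃..T₅: k=3: 0+6318+11·27·39=17901; k=4: 1782+0+11·6·39=4356 → min 4356.
Length 4: T₁..T₄: k=1: 0+2244+6·7·6=2496; k=2: 462+1782+6·11·6=2640; k=3: 2244+0+6·27·6=3216 → min 2496 | T₂..T₅: k=2: 0+4356+7·11·39=7359; k=3: 2079+6318+7·27·39=15768; k=4: 2244+0+7·6·39=3882 → min 3882.
Length 5: T₁..T₅: k=1: 0+3882+6·7·39=5520; k=2: 462+4356+6·11·39=7392; k=3: 2244+6318+6·27·39=14880; k=4: 2496+0+6·6·39=3900 → min 3900.
Optimal parenthesization: ((T₁(T₂(T₃T₄)))T₅) with cost 3900.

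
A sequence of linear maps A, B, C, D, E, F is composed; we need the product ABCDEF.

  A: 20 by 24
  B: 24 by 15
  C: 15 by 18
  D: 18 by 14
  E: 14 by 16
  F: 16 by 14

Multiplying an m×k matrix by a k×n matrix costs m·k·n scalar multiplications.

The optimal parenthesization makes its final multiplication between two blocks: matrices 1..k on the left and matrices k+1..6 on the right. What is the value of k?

2

Adjacent pairs: AB = 20·24·15 = 7200; BC = 24·15·18 = 6480; CD = 15·18·14 = 3780; DE = 18·14·16 = 4032; EF = 14·16·14 = 3136.
Length 3: A..C: k=1: 0+6480+20·24·18=15120; k=2: 7200+0+20·15·18=12600 → min 12600 | B..D: k=2: 0+3780+24·15·14=8820; k=3: 6480+0+24·18·14=12528 → min 8820 | C..E: k=3: 0+4032+15·18·16=8352; k=4: 3780+0+15·14·16=7140 → min 7140 | D..F: k=4: 0+3136+18·14·14=6664; k=5: 4032+0+18·16·14=8064 → min 6664.
Length 4: A..D: k=1: 0+8820+20·24·14=15540; k=2: 7200+3780+20·15·14=15180; k=3: 12600+0+20·18·14=17640 → min 15180 | B..E: k=2: 0+7140+24·15·16=12900; k=3: 6480+4032+24·18·16=17424; k=4: 8820+0+24·14·16=14196 → min 12900 | C..F: k=3: 0+6664+15·18·14=10444; k=4: 3780+3136+15·14·14=9856; k=5: 7140+0+15·16·14=10500 → min 9856.
Length 5: A..E: k=1: 0+12900+20·24·16=20580; k=2: 7200+7140+20·15·16=19140; k=3: 12600+4032+20·18·16=22392; k=4: 15180+0+20·14·16=19660 → min 19140 | B..F: k=2: 0+9856+24·15·14=14896; k=3: 6480+6664+24·18·14=19192; k=4: 8820+3136+24·14·14=16660; k=5: 12900+0+24·16·14=18276 → min 14896.
Top-level splits: k=1: (A..A)·(B..F) → 0+14896+20·24·14 = 21616; k=2: (A..B)·(C..F) → 7200+9856+20·15·14 = 21256; k=3: (A..C)·(D..F) → 12600+6664+20·18·14 = 24304; k=4: (A..D)·(E..F) → 15180+3136+20·14·14 = 22236; k=5: (A..E)·(F..F) → 19140+0+20·16·14 = 23620.
Best split is after B, i.e. k = 2.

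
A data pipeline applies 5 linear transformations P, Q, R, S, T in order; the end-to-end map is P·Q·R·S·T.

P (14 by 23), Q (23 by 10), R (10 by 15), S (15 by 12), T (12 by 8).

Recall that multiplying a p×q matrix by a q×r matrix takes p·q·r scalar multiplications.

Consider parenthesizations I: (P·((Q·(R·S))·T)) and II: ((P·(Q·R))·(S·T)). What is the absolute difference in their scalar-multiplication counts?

2056

Order I = (P·((Q·(R·S))·T)): (R·S): 10×15 by 15×12 → 10×12, cost 10·15·12 = 1800; (Q·(R·S)): 23×10 by 10×12 → 23×12, cost 23·10·12 = 2760; cumulative 4560; ((Q·(R·S))·T): 23×12 by 12×8 → 23×8, cost 23·12·8 = 2208; cumulative 6768; (P·((Q·(R·S))·T)): 14×23 by 23×8 → 14×8, cost 14·23·8 = 2576; cumulative 9344. Total 9344.
Order II = ((P·(Q·R))·(S·T)): (Q·R): 23×10 by 10×15 → 23×15, cost 23·10·15 = 3450; (P·(Q·R)): 14×23 by 23×15 → 14×15, cost 14·23·15 = 4830; cumulative 8280; (S·T): 15×12 by 12×8 → 15×8, cost 15·12·8 = 1440; ((P·(Q·R))·(S·T)): 14×15 by 15×8 → 14×8, cost 14·15·8 = 1680; cumulative 11400. Total 11400.
Difference: |9344 − 11400| = 2056.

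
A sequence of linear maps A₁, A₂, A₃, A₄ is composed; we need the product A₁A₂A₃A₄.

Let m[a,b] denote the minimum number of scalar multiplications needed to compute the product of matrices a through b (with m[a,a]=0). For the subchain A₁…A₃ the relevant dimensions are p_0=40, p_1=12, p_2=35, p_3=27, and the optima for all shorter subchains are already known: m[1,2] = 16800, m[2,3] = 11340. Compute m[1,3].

24300

m[1,3] = min over k∈[1,2] of m[1,k]+m[k+1,3]+p_{0}·p_k·p_{3}.
k=1: 0 + 11340 + 40·12·27 = 24300; k=2: 16800 + 0 + 40·35·27 = 54600.
Minimum: 24300 at k=1.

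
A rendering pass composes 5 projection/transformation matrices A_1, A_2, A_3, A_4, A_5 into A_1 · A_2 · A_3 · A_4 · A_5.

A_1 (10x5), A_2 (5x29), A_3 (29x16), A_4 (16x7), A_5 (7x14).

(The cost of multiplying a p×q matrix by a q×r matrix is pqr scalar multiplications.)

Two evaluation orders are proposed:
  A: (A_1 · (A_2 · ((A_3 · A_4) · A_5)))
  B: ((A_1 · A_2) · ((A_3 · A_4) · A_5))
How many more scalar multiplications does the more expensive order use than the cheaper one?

Order A = (A_1 · (A_2 · ((A_3 · A_4) · A_5))): (A_3 · A_4): 29×16 by 16×7 → 29×7, cost 29·16·7 = 3248; ((A_3 · A_4) · A_5): 29×7 by 7×14 → 29×14, cost 29·7·14 = 2842; cumulative 6090; (A_2 · ((A_3 · A_4) · A_5)): 5×29 by 29×14 → 5×14, cost 5·29·14 = 2030; cumulative 8120; (A_1 · (A_2 · ((A_3 · A_4) · A_5))): 10×5 by 5×14 → 10×14, cost 10·5·14 = 700; cumulative 8820. Total 8820.
Order B = ((A_1 · A_2) · ((A_3 · A_4) · A_5)): (A_1 · A_2): 10×5 by 5×29 → 10×29, cost 10·5·29 = 1450; (A_3 · A_4): 29×16 by 16×7 → 29×7, cost 29·16·7 = 3248; ((A_3 · A_4) · A_5): 29×7 by 7×14 → 29×14, cost 29·7·14 = 2842; cumulative 6090; ((A_1 · A_2) · ((A_3 · A_4) · A_5)): 10×29 by 29×14 → 10×14, cost 10·29·14 = 4060; cumulative 11600. Total 11600.
Difference: |8820 − 11600| = 2780.

2780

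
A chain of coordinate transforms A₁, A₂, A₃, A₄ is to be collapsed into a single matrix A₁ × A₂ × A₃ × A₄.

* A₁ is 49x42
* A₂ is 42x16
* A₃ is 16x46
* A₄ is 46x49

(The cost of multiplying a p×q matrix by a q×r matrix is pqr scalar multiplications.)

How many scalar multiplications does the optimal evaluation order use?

Adjacent pairs: A₁A₂ = 49·42·16 = 32928; A₂A₃ = 42·16·46 = 30912; A₃A₄ = 16·46·49 = 36064.
Length 3: A₁..A₃: k=1: 0+30912+49·42·46=125580; k=2: 32928+0+49·16·46=68992 → min 68992 | A₂..A₄: k=2: 0+36064+42·16·49=68992; k=3: 30912+0+42·46·49=125580 → min 68992.
Length 4: A₁..A₄: k=1: 0+68992+49·42·49=169834; k=2: 32928+36064+49·16·49=107408; k=3: 68992+0+49·46·49=179438 → min 107408.
Optimal order: ((A₁ × A₂) × (A₃ × A₄)) with cost 107408.

107408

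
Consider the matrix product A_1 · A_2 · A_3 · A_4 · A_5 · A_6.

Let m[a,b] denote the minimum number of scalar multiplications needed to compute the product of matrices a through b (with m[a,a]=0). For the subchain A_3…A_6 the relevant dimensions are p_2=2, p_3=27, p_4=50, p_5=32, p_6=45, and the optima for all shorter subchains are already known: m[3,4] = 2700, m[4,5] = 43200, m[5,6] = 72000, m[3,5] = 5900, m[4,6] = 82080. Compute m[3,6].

8780

m[3,6] = min over k∈[3,5] of m[3,k]+m[k+1,6]+p_{2}·p_k·p_{6}.
k=3: 0 + 82080 + 2·27·45 = 84510; k=4: 2700 + 72000 + 2·50·45 = 79200; k=5: 5900 + 0 + 2·32·45 = 8780.
Minimum: 8780 at k=5.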